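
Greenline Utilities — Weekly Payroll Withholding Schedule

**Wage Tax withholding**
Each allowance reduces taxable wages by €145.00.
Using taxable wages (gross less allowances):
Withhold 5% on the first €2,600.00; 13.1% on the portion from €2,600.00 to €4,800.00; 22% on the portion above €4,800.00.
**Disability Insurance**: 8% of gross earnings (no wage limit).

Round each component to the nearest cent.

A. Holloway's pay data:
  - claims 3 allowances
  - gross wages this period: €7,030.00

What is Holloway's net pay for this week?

Wage Tax: taxable = €7,030.00 − 3×€145.00 = €6,595.00
  €418.20 + 22% × (€6,595.00 − €4,800.00) = €418.20 + 22% × €1,795.00 = €813.10
Disability Insurance: 8% × €7,030.00 = €562.40
Total withheld: €813.10 + €562.40 = €1,375.50
Net pay: €7,030.00 − €1,375.50 = €5,654.50

€5,654.50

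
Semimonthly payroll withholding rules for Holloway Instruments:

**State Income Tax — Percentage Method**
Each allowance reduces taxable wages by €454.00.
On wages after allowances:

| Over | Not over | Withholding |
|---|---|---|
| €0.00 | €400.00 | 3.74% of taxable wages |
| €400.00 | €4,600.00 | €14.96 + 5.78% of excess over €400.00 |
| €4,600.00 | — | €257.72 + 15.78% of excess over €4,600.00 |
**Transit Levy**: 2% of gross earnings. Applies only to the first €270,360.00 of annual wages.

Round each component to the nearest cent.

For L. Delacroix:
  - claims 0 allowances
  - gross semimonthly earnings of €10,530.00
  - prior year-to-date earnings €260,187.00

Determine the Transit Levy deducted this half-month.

€203.46

Transit Levy: cap €270,360.00 − YTD €260,187.00 = €10,173.00 subject; 2% × €10,173.00 = €203.46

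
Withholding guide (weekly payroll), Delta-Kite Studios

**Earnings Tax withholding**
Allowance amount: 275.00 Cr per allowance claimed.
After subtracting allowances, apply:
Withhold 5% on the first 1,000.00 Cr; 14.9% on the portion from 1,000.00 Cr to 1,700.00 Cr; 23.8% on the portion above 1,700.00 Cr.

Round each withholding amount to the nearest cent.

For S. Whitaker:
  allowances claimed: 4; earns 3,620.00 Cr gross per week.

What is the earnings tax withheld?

Earnings Tax: taxable = 3,620.00 Cr − 4×275.00 Cr = 2,520.00 Cr
  154.30 Cr + 23.8% × (2,520.00 Cr − 1,700.00 Cr) = 154.30 Cr + 23.8% × 820.00 Cr = 349.46 Cr

349.46 Cr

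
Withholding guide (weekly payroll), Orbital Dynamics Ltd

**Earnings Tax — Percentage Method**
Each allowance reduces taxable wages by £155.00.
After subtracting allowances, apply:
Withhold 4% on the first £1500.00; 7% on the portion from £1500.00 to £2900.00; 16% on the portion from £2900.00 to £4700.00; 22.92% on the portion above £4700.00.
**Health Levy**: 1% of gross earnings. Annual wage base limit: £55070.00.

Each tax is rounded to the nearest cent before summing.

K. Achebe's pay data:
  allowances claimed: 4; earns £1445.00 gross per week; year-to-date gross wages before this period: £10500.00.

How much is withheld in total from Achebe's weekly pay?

Earnings Tax: taxable = £1445.00 − 4×£155.00 = £825.00
  4% × £825.00 = £33.00
Health Levy: 1% × £1445.00 = £14.45
Total: £33.00 + £14.45 = £47.45

£47.45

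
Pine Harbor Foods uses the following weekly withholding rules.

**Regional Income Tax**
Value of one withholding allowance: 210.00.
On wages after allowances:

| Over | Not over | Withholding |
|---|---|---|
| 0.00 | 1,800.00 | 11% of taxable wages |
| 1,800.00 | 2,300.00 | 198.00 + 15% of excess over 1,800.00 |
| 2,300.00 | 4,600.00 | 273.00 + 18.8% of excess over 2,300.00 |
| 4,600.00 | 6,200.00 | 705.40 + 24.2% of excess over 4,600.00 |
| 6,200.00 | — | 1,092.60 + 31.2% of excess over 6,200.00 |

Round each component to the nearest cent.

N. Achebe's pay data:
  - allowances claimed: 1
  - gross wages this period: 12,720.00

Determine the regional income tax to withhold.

3,061.32

Regional Income Tax: taxable = 12,720.00 − 1×210.00 = 12,510.00
  1,092.60 + 31.2% × (12,510.00 − 6,200.00) = 1,092.60 + 31.2% × 6,310.00 = 3,061.32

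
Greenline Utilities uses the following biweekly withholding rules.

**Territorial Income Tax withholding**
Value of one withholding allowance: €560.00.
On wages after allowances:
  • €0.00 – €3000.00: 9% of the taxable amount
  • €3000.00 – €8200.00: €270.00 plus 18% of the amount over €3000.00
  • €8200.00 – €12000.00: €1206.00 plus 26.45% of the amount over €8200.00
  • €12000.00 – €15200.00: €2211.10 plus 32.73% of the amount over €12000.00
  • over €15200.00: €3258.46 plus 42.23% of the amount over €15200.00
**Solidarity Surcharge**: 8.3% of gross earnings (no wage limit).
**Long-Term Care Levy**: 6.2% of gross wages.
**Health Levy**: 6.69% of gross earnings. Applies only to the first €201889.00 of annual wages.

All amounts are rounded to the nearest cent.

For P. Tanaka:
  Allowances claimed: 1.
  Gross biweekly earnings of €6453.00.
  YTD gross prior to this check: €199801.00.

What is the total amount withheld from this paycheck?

Territorial Income Tax: taxable = €6453.00 − 1×€560.00 = €5893.00
  €270.00 + 18% × (€5893.00 − €3000.00) = €270.00 + 18% × €2893.00 = €790.74
Solidarity Surcharge: 8.3% × €6453.00 = €535.60
Long-Term Care Levy: 6.2% × €6453.00 = €400.09
Health Levy: cap €201889.00 − YTD €199801.00 = €2088.00 subject; 6.69% × €2088.00 = €139.69
Total: €790.74 + €535.60 + €400.09 + €139.69 = €1866.12

€1866.12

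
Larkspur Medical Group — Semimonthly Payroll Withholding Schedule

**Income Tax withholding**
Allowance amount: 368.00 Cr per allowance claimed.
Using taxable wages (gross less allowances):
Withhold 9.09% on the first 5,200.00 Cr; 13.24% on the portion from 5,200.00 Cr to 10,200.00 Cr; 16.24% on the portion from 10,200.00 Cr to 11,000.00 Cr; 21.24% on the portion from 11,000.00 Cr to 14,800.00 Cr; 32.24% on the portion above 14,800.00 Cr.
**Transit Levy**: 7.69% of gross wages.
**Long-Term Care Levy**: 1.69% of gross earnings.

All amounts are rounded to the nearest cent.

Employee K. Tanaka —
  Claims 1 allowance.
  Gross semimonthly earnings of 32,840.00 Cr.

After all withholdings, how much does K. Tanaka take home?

Income Tax: taxable = 32,840.00 Cr − 1×368.00 Cr = 32,472.00 Cr
  2,071.72 Cr + 32.24% × (32,472.00 Cr − 14,800.00 Cr) = 2,071.72 Cr + 32.24% × 17,672.00 Cr = 7,769.17 Cr
Transit Levy: 7.69% × 32,840.00 Cr = 2,525.40 Cr
Long-Term Care Levy: 1.69% × 32,840.00 Cr = 555.00 Cr
Total withheld: 7,769.17 Cr + 2,525.40 Cr + 555.00 Cr = 10,849.57 Cr
Net pay: 32,840.00 Cr − 10,849.57 Cr = 21,990.43 Cr

21,990.43 Cr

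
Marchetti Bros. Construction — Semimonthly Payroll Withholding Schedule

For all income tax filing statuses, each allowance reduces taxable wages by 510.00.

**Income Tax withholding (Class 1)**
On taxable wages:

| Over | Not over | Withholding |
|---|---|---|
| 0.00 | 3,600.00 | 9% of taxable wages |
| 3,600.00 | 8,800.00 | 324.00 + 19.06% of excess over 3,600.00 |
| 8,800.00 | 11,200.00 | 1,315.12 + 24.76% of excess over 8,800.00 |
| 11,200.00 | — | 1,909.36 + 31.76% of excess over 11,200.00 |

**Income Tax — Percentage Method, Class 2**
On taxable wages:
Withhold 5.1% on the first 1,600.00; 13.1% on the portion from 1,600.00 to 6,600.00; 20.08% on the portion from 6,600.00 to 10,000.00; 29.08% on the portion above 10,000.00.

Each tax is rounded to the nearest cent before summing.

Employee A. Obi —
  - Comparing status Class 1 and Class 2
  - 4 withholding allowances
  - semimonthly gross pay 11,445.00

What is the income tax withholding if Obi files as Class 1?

Income Tax (Class 1): taxable = 11,445.00 − 4×510.00 = 9,405.00
  1,315.12 + 24.76% × (9,405.00 − 8,800.00) = 1,315.12 + 24.76% × 605.00 = 1,464.92

1,464.92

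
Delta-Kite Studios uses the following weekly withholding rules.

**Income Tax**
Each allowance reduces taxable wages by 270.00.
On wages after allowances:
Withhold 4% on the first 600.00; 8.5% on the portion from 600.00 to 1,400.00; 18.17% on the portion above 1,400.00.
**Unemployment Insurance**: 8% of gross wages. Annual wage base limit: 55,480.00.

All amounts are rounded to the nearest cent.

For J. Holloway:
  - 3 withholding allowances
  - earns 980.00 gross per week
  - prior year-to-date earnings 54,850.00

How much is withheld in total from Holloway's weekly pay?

57.20

Income Tax: taxable = 980.00 − 3×270.00 = 170.00
  4% × 170.00 = 6.80
Unemployment Insurance: cap 55,480.00 − YTD 54,850.00 = 630.00 subject; 8% × 630.00 = 50.40
Total: 6.80 + 50.40 = 57.20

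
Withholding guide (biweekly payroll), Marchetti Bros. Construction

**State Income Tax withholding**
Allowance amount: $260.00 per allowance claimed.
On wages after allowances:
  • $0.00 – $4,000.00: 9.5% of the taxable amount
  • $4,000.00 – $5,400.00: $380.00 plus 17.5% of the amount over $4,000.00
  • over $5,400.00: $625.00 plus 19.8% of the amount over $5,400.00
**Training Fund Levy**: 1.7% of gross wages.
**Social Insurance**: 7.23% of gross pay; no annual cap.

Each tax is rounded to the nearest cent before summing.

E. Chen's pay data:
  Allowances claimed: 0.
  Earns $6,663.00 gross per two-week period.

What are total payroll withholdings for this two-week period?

State Income Tax: taxable = $6,663.00
  $625.00 + 19.8% × ($6,663.00 − $5,400.00) = $625.00 + 19.8% × $1,263.00 = $875.07
Training Fund Levy: 1.7% × $6,663.00 = $113.27
Social Insurance: 7.23% × $6,663.00 = $481.73
Total: $875.07 + $113.27 + $481.73 = $1,470.07

$1,470.07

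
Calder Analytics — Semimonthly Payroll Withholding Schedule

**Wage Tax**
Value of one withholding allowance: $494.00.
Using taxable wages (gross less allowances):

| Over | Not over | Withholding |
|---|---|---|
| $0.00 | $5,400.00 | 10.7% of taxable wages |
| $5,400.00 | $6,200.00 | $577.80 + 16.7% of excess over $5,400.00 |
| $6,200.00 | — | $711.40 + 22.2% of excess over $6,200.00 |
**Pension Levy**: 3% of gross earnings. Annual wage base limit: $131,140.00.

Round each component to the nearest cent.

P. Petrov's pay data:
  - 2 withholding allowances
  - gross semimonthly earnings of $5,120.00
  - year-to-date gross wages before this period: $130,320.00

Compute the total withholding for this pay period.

$466.72

Wage Tax: taxable = $5,120.00 − 2×$494.00 = $4,132.00
  10.7% × $4,132.00 = $442.12
Pension Levy: cap $131,140.00 − YTD $130,320.00 = $820.00 subject; 3% × $820.00 = $24.60
Total: $442.12 + $24.60 = $466.72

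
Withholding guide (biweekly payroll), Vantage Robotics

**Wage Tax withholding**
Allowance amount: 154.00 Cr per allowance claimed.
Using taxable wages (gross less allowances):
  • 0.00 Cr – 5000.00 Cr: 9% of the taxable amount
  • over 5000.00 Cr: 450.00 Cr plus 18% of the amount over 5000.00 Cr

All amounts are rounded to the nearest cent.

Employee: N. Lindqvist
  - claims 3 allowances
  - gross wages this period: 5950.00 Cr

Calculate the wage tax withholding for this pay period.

Wage Tax: taxable = 5950.00 Cr − 3×154.00 Cr = 5488.00 Cr
  450.00 Cr + 18% × (5488.00 Cr − 5000.00 Cr) = 450.00 Cr + 18% × 488.00 Cr = 537.84 Cr

537.84 Cr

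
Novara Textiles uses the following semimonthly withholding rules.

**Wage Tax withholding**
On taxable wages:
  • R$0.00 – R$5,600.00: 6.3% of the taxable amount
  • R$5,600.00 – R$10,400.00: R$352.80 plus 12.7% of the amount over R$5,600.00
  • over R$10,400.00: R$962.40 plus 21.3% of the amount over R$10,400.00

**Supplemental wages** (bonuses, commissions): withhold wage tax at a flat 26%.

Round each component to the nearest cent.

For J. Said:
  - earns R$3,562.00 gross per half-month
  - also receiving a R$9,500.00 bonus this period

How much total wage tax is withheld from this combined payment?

R$2,694.41

Wage Tax: taxable = R$3,562.00
  6.3% × R$3,562.00 = R$224.41
Supplemental (26% flat on bonus): 26% × R$9,500.00 = R$2,470.00
Total wage tax: R$224.41 + R$2,470.00 = R$2,694.41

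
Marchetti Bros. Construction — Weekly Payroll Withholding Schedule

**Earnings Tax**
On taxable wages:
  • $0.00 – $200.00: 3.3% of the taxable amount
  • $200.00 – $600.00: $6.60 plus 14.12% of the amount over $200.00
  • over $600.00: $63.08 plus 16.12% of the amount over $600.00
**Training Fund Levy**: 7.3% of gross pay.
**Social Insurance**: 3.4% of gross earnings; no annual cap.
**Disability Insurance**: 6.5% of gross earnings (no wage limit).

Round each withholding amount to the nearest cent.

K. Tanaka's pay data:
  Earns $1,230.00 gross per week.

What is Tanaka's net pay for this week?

$853.80

Earnings Tax: taxable = $1,230.00
  $63.08 + 16.12% × ($1,230.00 − $600.00) = $63.08 + 16.12% × $630.00 = $164.64
Training Fund Levy: 7.3% × $1,230.00 = $89.79
Social Insurance: 3.4% × $1,230.00 = $41.82
Disability Insurance: 6.5% × $1,230.00 = $79.95
Total withheld: $164.64 + $89.79 + $41.82 + $79.95 = $376.20
Net pay: $1,230.00 − $376.20 = $853.80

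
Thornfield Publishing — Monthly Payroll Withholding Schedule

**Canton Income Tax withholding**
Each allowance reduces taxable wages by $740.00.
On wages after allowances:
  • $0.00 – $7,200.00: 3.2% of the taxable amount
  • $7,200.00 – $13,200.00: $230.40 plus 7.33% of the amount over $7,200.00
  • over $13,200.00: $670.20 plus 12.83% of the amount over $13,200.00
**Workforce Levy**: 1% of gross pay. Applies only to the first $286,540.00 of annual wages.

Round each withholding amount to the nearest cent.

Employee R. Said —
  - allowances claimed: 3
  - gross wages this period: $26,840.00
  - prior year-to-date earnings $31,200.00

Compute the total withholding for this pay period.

$2,403.79

Canton Income Tax: taxable = $26,840.00 − 3×$740.00 = $24,620.00
  $670.20 + 12.83% × ($24,620.00 − $13,200.00) = $670.20 + 12.83% × $11,420.00 = $2,135.39
Workforce Levy: 1% × $26,840.00 = $268.40
Total: $2,135.39 + $268.40 = $2,403.79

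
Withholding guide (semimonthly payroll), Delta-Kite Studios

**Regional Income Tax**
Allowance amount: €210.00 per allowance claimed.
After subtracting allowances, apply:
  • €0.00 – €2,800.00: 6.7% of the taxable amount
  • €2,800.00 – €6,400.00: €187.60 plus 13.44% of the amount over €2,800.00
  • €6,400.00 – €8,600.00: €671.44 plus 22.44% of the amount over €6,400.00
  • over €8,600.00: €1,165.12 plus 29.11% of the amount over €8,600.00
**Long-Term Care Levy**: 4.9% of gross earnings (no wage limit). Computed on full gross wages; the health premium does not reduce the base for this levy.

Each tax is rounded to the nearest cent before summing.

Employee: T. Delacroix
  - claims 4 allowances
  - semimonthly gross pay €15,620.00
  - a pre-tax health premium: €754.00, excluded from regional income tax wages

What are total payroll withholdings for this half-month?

Regional Income Tax: taxable = €15,620.00 − €754.00 − 4×€210.00 = €14,026.00
  €1,165.12 + 29.11% × (€14,026.00 − €8,600.00) = €1,165.12 + 29.11% × €5,426.00 = €2,744.63
Long-Term Care Levy: 4.9% × €15,620.00 = €765.38
Total: €2,744.63 + €765.38 = €3,510.01

€3,510.01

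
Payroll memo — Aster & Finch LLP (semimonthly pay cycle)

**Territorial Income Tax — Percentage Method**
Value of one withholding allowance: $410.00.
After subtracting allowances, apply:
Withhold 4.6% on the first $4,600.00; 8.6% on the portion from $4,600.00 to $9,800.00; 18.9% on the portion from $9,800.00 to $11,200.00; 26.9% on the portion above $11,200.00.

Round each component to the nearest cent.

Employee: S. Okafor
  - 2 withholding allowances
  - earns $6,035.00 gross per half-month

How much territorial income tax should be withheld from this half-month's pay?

$264.49

Territorial Income Tax: taxable = $6,035.00 − 2×$410.00 = $5,215.00
  $211.60 + 8.6% × ($5,215.00 − $4,600.00) = $211.60 + 8.6% × $615.00 = $264.49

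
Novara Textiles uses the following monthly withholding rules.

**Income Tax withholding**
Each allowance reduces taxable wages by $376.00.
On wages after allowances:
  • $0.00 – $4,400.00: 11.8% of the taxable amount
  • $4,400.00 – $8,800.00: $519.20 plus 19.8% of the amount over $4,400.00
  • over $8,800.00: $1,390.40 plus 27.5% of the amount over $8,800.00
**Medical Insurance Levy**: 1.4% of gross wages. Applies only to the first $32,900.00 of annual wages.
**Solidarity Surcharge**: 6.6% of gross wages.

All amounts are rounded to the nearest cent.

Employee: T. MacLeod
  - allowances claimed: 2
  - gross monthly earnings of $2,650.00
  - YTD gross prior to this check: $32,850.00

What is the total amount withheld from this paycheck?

Income Tax: taxable = $2,650.00 − 2×$376.00 = $1,898.00
  11.8% × $1,898.00 = $223.96
Medical Insurance Levy: cap $32,900.00 − YTD $32,850.00 = $50.00 subject; 1.4% × $50.00 = $0.70
Solidarity Surcharge: 6.6% × $2,650.00 = $174.90
Total: $223.96 + $0.70 + $174.90 = $399.56

$399.56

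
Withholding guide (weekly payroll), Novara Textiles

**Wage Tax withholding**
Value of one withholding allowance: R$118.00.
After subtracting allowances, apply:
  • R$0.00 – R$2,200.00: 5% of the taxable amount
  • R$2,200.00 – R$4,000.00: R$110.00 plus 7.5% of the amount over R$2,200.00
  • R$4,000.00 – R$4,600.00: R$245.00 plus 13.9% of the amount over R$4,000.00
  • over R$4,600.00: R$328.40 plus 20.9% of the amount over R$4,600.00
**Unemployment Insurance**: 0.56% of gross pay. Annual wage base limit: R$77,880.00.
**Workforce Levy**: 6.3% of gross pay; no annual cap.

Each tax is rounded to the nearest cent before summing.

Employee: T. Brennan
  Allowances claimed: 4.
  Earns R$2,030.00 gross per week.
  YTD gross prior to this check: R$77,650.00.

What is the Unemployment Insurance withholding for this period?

Unemployment Insurance: cap R$77,880.00 − YTD R$77,650.00 = R$230.00 subject; 0.56% × R$230.00 = R$1.29

R$1.29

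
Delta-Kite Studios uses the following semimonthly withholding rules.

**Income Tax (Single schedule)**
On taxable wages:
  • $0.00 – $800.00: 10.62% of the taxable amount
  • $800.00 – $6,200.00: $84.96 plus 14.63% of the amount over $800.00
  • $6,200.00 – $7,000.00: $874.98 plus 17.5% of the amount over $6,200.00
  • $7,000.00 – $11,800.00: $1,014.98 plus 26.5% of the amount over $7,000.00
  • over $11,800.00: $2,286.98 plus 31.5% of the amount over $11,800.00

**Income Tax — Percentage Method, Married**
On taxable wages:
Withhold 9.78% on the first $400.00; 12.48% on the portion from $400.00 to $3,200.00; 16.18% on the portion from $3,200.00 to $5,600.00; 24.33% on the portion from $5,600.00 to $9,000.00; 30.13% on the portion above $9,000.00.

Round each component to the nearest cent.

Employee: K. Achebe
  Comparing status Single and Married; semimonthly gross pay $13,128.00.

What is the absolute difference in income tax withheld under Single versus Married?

Income Tax (Single): taxable = $13,128.00
  $2,286.98 + 31.5% × ($13,128.00 − $11,800.00) = $2,286.98 + 31.5% × $1,328.00 = $2,705.30
Income Tax (Married): taxable = $13,128.00
  $1,604.10 + 30.13% × ($13,128.00 − $9,000.00) = $1,604.10 + 30.13% × $4,128.00 = $2,847.87
Difference: |$2,705.30 − $2,847.87| = $142.57 (higher under Married)

$142.57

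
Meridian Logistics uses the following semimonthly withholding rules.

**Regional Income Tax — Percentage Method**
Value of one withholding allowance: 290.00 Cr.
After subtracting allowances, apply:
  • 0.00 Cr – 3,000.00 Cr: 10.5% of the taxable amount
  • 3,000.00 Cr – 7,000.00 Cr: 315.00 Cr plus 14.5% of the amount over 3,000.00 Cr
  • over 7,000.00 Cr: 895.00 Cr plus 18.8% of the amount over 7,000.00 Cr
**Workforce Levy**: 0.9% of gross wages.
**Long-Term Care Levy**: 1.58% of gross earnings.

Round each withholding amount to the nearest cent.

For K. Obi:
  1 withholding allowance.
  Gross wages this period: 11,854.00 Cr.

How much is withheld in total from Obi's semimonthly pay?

2,047.01 Cr

Regional Income Tax: taxable = 11,854.00 Cr − 1×290.00 Cr = 11,564.00 Cr
  895.00 Cr + 18.8% × (11,564.00 Cr − 7,000.00 Cr) = 895.00 Cr + 18.8% × 4,564.00 Cr = 1,753.03 Cr
Workforce Levy: 0.9% × 11,854.00 Cr = 106.69 Cr
Long-Term Care Levy: 1.58% × 11,854.00 Cr = 187.29 Cr
Total: 1,753.03 Cr + 106.69 Cr + 187.29 Cr = 2,047.01 Cr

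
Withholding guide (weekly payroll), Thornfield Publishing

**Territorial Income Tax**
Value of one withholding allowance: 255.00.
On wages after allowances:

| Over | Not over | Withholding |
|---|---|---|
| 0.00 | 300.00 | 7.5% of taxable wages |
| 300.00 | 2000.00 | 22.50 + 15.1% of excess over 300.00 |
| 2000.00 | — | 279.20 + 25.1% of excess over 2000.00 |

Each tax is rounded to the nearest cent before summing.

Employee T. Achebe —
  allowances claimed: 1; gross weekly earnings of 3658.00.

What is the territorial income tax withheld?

Territorial Income Tax: taxable = 3658.00 − 1×255.00 = 3403.00
  279.20 + 25.1% × (3403.00 − 2000.00) = 279.20 + 25.1% × 1403.00 = 631.35

631.35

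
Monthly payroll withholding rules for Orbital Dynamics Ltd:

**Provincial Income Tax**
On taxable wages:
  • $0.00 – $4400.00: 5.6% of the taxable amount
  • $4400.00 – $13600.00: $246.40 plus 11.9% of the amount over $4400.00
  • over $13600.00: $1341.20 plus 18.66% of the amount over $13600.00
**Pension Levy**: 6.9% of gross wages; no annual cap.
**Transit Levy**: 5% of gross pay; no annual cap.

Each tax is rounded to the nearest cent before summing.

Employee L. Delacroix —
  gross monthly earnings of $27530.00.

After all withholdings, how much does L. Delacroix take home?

Provincial Income Tax: taxable = $27530.00
  $1341.20 + 18.66% × ($27530.00 − $13600.00) = $1341.20 + 18.66% × $13930.00 = $3940.54
Pension Levy: 6.9% × $27530.00 = $1899.57
Transit Levy: 5% × $27530.00 = $1376.50
Total withheld: $3940.54 + $1899.57 + $1376.50 = $7216.61
Net pay: $27530.00 − $7216.61 = $20313.39

$20313.39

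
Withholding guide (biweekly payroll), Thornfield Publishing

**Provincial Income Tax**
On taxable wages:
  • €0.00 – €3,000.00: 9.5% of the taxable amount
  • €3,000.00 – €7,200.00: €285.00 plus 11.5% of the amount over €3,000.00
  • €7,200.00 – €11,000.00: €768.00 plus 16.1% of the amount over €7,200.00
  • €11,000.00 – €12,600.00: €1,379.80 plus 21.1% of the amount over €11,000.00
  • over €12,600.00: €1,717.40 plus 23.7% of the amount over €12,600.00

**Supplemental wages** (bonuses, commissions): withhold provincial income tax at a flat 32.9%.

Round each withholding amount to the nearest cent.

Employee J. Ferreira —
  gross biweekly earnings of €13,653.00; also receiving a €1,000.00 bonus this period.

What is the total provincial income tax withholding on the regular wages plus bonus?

Provincial Income Tax: taxable = €13,653.00
  €1,717.40 + 23.7% × (€13,653.00 − €12,600.00) = €1,717.40 + 23.7% × €1,053.00 = €1,966.96
Supplemental (32.9% flat on bonus): 32.9% × €1,000.00 = €329.00
Total provincial income tax: €1,966.96 + €329.00 = €2,295.96

€2,295.96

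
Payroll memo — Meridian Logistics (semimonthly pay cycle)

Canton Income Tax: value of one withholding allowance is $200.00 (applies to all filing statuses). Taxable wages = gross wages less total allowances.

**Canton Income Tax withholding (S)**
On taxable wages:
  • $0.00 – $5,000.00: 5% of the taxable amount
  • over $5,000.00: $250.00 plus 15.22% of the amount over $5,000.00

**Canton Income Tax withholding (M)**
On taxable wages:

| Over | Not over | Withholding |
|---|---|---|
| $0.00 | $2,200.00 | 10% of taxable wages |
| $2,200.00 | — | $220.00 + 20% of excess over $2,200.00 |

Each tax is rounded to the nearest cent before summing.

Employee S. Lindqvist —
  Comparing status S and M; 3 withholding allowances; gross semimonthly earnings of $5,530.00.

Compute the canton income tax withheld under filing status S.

$246.50

Canton Income Tax (S): taxable = $5,530.00 − 3×$200.00 = $4,930.00
  5% × $4,930.00 = $246.50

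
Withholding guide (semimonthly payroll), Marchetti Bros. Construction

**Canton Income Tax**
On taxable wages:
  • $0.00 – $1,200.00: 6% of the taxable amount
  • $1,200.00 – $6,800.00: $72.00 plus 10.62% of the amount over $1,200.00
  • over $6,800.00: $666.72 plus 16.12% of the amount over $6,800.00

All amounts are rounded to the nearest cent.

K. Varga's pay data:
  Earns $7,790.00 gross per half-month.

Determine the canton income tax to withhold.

Canton Income Tax: taxable = $7,790.00
  $666.72 + 16.12% × ($7,790.00 − $6,800.00) = $666.72 + 16.12% × $990.00 = $826.31

$826.31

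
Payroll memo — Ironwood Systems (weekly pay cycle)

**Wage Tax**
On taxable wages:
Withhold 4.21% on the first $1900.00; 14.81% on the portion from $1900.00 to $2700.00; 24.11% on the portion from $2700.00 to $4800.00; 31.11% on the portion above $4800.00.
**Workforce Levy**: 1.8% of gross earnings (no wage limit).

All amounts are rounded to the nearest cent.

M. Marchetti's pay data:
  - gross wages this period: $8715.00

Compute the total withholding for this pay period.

Wage Tax: taxable = $8715.00
  $704.78 + 31.11% × ($8715.00 − $4800.00) = $704.78 + 31.11% × $3915.00 = $1922.74
Workforce Levy: 1.8% × $8715.00 = $156.87
Total: $1922.74 + $156.87 = $2079.61

$2079.61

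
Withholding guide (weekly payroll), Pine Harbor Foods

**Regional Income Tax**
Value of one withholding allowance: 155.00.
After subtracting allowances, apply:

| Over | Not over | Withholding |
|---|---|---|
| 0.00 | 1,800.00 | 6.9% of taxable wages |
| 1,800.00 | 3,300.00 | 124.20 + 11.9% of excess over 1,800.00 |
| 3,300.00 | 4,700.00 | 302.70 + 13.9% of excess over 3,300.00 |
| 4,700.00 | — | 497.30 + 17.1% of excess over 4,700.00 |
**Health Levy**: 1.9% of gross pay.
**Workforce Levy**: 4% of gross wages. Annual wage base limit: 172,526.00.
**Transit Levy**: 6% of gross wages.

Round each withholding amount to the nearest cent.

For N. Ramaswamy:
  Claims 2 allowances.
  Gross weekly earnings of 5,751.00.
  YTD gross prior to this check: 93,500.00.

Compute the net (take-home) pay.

4,442.62

Regional Income Tax: taxable = 5,751.00 − 2×155.00 = 5,441.00
  497.30 + 17.1% × (5,441.00 − 4,700.00) = 497.30 + 17.1% × 741.00 = 624.01
Health Levy: 1.9% × 5,751.00 = 109.27
Workforce Levy: 4% × 5,751.00 = 230.04
Transit Levy: 6% × 5,751.00 = 345.06
Total withheld: 624.01 + 109.27 + 230.04 + 345.06 = 1,308.38
Net pay: 5,751.00 − 1,308.38 = 4,442.62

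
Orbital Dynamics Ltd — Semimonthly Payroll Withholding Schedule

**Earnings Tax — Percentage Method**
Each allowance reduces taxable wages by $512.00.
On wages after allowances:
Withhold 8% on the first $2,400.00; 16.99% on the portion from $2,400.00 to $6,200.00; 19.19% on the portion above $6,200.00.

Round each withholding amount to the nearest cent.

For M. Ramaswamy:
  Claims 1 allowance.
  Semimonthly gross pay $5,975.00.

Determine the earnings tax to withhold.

$712.40

Earnings Tax: taxable = $5,975.00 − 1×$512.00 = $5,463.00
  $192.00 + 16.99% × ($5,463.00 − $2,400.00) = $192.00 + 16.99% × $3,063.00 = $712.40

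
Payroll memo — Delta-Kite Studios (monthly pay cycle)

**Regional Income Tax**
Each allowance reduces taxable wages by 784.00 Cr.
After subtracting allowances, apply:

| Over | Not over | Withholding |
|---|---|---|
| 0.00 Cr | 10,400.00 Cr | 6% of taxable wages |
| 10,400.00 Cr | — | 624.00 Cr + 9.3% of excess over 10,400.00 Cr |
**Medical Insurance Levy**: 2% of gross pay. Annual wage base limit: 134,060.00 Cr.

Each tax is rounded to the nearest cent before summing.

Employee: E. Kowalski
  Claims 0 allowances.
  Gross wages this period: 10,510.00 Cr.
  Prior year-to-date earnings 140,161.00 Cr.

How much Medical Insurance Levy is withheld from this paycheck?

Medical Insurance Levy: YTD 140,161.00 Cr ≥ cap 134,060.00 Cr → 0.00 Cr

0.00 Cr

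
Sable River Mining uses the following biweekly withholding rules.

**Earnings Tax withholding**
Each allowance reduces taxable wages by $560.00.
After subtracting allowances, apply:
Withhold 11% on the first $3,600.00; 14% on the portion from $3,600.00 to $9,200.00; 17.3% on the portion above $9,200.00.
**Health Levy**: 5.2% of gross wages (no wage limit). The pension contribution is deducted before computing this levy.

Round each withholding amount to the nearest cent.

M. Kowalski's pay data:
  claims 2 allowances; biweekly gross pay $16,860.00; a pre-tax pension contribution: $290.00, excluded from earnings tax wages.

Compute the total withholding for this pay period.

Earnings Tax: taxable = $16,860.00 − $290.00 − 2×$560.00 = $15,450.00
  $1,180.00 + 17.3% × ($15,450.00 − $9,200.00) = $1,180.00 + 17.3% × $6,250.00 = $2,261.25
Health Levy: 5.2% × $16,570.00 = $861.64
Total: $2,261.25 + $861.64 = $3,122.89

$3,122.89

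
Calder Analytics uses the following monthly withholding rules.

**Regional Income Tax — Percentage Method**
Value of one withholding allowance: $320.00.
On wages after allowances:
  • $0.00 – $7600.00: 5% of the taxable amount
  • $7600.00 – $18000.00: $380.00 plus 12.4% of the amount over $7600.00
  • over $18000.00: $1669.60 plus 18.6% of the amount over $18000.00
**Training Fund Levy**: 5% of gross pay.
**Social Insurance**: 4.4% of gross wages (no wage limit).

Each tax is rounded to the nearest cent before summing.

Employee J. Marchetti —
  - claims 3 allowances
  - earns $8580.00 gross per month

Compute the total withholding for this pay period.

$1189.00

Regional Income Tax: taxable = $8580.00 − 3×$320.00 = $7620.00
  $380.00 + 12.4% × ($7620.00 − $7600.00) = $380.00 + 12.4% × $20.00 = $382.48
Training Fund Levy: 5% × $8580.00 = $429.00
Social Insurance: 4.4% × $8580.00 = $377.52
Total: $382.48 + $429.00 + $377.52 = $1189.00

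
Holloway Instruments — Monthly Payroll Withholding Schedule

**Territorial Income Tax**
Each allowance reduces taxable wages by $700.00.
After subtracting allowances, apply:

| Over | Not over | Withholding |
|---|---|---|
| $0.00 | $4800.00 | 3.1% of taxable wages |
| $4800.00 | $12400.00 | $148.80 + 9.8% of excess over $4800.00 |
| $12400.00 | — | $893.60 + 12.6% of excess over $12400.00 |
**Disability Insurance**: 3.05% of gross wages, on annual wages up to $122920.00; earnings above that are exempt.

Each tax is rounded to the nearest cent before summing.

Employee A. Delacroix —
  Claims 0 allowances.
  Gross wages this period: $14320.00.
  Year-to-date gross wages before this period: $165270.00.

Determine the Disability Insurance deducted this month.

$0.00

Disability Insurance: YTD $165270.00 ≥ cap $122920.00 → $0.00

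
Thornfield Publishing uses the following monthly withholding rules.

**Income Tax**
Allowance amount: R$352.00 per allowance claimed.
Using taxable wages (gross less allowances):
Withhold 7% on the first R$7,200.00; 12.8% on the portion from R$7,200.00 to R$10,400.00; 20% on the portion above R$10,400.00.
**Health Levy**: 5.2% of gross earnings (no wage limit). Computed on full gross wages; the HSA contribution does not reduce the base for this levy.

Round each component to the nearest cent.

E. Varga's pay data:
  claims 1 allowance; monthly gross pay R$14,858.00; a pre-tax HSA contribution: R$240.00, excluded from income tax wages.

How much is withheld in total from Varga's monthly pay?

R$2,459.42

Income Tax: taxable = R$14,858.00 − R$240.00 − 1×R$352.00 = R$14,266.00
  R$913.60 + 20% × (R$14,266.00 − R$10,400.00) = R$913.60 + 20% × R$3,866.00 = R$1,686.80
Health Levy: 5.2% × R$14,858.00 = R$772.62
Total: R$1,686.80 + R$772.62 = R$2,459.42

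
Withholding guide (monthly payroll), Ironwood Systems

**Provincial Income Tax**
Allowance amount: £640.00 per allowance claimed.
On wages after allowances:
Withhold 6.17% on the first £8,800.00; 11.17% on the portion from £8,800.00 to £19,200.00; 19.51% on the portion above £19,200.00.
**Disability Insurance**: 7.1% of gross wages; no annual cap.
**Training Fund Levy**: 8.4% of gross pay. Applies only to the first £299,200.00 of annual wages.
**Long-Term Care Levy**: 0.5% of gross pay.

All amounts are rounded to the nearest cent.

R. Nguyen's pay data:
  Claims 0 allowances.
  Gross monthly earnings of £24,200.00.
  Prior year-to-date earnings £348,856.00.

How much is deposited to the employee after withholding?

£19,680.66

Provincial Income Tax: taxable = £24,200.00
  £1,704.64 + 19.51% × (£24,200.00 − £19,200.00) = £1,704.64 + 19.51% × £5,000.00 = £2,680.14
Disability Insurance: 7.1% × £24,200.00 = £1,718.20
Training Fund Levy: YTD £348,856.00 ≥ cap £299,200.00 → £0.00
Long-Term Care Levy: 0.5% × £24,200.00 = £121.00
Total withheld: £2,680.14 + £1,718.20 + £0.00 + £121.00 = £4,519.34
Net pay: £24,200.00 − £4,519.34 = £19,680.66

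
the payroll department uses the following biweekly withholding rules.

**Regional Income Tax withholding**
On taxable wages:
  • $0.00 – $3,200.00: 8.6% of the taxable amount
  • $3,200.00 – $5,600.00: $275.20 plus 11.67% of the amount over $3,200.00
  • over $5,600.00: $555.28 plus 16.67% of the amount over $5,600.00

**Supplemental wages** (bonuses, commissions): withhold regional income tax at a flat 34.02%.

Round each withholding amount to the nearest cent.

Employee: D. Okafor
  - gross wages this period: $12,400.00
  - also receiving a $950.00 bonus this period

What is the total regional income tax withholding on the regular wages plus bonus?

Regional Income Tax: taxable = $12,400.00
  $555.28 + 16.67% × ($12,400.00 − $5,600.00) = $555.28 + 16.67% × $6,800.00 = $1,688.84
Supplemental (34.02% flat on bonus): 34.02% × $950.00 = $323.19
Total regional income tax: $1,688.84 + $323.19 = $2,012.03

$2,012.03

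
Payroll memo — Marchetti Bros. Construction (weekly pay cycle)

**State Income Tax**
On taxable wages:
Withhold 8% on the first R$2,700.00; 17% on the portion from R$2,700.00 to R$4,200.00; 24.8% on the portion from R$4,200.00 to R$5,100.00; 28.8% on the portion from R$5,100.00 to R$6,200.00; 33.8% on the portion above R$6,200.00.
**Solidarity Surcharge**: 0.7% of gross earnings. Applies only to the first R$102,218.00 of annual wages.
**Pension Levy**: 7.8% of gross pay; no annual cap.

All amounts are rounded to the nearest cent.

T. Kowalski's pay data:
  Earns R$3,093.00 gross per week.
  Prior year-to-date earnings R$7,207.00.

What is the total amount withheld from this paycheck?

State Income Tax: taxable = R$3,093.00
  R$216.00 + 17% × (R$3,093.00 − R$2,700.00) = R$216.00 + 17% × R$393.00 = R$282.81
Solidarity Surcharge: 0.7% × R$3,093.00 = R$21.65
Pension Levy: 7.8% × R$3,093.00 = R$241.25
Total: R$282.81 + R$21.65 + R$241.25 = R$545.71

R$545.71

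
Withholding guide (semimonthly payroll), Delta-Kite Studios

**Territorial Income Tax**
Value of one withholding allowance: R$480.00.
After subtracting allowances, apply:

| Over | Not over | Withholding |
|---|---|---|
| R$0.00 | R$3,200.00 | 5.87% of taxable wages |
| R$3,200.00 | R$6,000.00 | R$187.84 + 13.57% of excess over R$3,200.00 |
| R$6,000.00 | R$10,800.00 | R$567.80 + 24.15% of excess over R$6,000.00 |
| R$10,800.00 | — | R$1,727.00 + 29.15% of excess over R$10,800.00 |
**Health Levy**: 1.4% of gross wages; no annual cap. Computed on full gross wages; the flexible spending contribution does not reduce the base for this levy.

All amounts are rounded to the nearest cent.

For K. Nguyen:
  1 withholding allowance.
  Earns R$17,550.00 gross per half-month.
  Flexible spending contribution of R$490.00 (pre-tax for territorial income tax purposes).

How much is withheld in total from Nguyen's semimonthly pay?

R$3,657.57

Territorial Income Tax: taxable = R$17,550.00 − R$490.00 − 1×R$480.00 = R$16,580.00
  R$1,727.00 + 29.15% × (R$16,580.00 − R$10,800.00) = R$1,727.00 + 29.15% × R$5,780.00 = R$3,411.87
Health Levy: 1.4% × R$17,550.00 = R$245.70
Total: R$3,411.87 + R$245.70 = R$3,657.57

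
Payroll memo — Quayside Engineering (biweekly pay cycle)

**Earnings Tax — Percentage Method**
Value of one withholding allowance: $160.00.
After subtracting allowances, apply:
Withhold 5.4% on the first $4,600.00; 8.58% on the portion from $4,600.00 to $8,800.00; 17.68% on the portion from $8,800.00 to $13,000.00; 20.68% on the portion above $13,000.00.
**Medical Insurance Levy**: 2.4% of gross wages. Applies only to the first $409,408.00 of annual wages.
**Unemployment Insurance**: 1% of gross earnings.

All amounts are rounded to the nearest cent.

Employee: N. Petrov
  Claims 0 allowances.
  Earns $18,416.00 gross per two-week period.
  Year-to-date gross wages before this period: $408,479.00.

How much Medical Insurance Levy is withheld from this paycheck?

$22.30

Medical Insurance Levy: cap $409,408.00 − YTD $408,479.00 = $929.00 subject; 2.4% × $929.00 = $22.30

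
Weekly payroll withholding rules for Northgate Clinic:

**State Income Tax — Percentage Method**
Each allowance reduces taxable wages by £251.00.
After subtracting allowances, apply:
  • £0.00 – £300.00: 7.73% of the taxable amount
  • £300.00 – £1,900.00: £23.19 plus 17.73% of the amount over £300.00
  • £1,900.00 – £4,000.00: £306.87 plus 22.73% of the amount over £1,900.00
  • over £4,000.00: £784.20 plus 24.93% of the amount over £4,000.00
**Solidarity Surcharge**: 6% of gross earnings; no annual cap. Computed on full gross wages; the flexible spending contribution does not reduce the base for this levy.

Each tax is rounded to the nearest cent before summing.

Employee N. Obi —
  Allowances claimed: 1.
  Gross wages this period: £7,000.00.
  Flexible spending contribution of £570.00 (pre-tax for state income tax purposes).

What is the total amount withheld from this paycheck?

£1,747.42

State Income Tax: taxable = £7,000.00 − £570.00 − 1×£251.00 = £6,179.00
  £784.20 + 24.93% × (£6,179.00 − £4,000.00) = £784.20 + 24.93% × £2,179.00 = £1,327.42
Solidarity Surcharge: 6% × £7,000.00 = £420.00
Total: £1,327.42 + £420.00 = £1,747.42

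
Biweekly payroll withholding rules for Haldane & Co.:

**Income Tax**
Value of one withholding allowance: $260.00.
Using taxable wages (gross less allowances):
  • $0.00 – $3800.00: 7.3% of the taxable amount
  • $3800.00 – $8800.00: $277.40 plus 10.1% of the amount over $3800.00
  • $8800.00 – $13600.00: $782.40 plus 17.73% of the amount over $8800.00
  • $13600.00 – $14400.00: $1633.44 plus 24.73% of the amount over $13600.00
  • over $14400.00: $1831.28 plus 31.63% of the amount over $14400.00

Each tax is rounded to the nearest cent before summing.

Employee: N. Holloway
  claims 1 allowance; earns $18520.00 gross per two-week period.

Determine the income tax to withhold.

Income Tax: taxable = $18520.00 − 1×$260.00 = $18260.00
  $1831.28 + 31.63% × ($18260.00 − $14400.00) = $1831.28 + 31.63% × $3860.00 = $3052.20

$3052.20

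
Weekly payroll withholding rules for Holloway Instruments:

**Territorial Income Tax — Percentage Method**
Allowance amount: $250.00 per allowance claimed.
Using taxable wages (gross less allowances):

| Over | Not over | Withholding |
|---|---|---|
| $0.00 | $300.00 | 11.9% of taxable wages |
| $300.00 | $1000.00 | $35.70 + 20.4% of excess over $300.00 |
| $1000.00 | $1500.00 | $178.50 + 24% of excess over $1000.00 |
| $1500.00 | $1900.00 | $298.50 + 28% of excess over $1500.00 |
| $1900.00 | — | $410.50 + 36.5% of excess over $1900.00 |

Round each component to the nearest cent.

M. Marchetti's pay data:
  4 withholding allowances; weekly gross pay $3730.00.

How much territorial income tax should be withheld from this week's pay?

Territorial Income Tax: taxable = $3730.00 − 4×$250.00 = $2730.00
  $410.50 + 36.5% × ($2730.00 − $1900.00) = $410.50 + 36.5% × $830.00 = $713.45

$713.45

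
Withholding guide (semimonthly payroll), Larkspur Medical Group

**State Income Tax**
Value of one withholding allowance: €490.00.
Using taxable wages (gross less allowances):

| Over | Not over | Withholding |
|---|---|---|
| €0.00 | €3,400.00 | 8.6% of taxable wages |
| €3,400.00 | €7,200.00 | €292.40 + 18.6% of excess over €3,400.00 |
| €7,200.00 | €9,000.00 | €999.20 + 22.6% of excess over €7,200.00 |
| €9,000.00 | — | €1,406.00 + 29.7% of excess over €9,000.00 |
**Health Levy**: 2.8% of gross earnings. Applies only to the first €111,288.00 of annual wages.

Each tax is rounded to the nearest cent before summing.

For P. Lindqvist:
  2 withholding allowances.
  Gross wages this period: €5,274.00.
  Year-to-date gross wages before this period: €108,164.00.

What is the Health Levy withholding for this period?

€87.47

Health Levy: cap €111,288.00 − YTD €108,164.00 = €3,124.00 subject; 2.8% × €3,124.00 = €87.47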